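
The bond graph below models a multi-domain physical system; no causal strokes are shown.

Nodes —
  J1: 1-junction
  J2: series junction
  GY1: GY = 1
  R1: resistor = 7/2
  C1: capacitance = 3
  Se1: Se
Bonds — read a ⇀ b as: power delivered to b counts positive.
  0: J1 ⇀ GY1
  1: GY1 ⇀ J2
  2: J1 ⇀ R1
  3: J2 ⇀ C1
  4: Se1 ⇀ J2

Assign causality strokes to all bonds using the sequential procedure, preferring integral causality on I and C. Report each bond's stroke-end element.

b0 stroke→GY1
b1 stroke→GY1
b2 stroke→J1
b3 stroke→J2
b4 stroke→J2

b4 stroke at J2  (Se1 (Se) sets effort on bond)
b3 stroke at J2  (C1: C, integral causality)
b1 stroke at GY1  (J2: last free bond brings flow in)
b0 stroke at GY1  (GY GY1: same side as bond 1)
b2 stroke at J1  (1-jn J1 has f-setter on 0)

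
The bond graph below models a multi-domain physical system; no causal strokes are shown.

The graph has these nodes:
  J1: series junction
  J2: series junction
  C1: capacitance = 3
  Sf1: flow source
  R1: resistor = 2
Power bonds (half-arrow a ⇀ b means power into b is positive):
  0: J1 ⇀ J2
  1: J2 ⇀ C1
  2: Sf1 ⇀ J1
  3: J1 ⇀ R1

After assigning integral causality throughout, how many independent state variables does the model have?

bond 2 stroke→Sf1  (Sf1: flow source, stroke at near end)
bond 0 stroke→J1  (1-jn J1 has f-setter on 2)
bond 3 stroke→J1  (J1 flow already set via bond 2)
bond 1 stroke→J2  (J2: bond 0 brought flow, rest push out)

1  (C1 all integral)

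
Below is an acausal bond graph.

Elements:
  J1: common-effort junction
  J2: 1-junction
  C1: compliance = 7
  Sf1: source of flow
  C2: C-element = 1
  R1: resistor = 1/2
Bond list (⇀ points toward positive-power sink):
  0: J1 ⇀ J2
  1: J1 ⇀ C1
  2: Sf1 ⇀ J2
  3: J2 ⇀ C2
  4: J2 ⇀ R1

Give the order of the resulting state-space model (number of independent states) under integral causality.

b2 stroke at Sf1  (Sf1 (Sf) sets flow on bond)
b0 stroke at J2  (J2 flow already set via bond 2)
b3 stroke at J2  (J2 flow already set via bond 2)
b4 stroke at J2  (common-f at J2 fixed by 2)
b1 stroke at J1  (J1: last free bond brings effort in)

2  (C1, C2 all integral)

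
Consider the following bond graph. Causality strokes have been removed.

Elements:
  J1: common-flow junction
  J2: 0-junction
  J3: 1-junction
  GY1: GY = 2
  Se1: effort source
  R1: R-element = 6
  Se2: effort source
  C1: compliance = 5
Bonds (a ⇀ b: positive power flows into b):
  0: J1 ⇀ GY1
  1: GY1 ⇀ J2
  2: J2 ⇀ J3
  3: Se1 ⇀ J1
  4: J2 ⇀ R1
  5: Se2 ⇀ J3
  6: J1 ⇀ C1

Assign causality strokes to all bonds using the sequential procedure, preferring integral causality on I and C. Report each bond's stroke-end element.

#3 |J1  (Se1 (Se) sets effort on bond)
#5 |J3  (Se2 (Se) sets effort on bond)
#2 |J2  (J3 needs exactly one f-in)
#1 |GY1  (J2 effort already set via bond 2)
#4 |R1  (common-e at J2 fixed by 2)
#0 |GY1  (GY1 both-in/both-out from 1)
#6 |J1  (J1: bond 0 brought flow, rest push out)

#0 →GY1
#1 →GY1
#2 →J2
#3 →J1
#4 →R1
#5 →J3
#6 →J1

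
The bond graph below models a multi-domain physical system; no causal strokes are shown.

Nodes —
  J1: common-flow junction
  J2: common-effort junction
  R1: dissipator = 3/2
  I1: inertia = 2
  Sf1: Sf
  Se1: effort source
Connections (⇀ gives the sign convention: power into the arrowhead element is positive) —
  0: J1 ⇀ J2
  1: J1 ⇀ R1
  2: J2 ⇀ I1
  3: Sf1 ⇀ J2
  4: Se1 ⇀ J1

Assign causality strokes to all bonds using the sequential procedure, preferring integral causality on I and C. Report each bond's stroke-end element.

b3 stroke at Sf1  (Sf1: flow source, stroke at near end)
b4 stroke at J1  (source Se1 imposes e)
b2 stroke at I1  (prefer integral on I1)
b0 stroke at J2  (J2: last free bond brings effort in)
b1 stroke at J1  (J1 flow already set via bond 0)

β0 stroke→J2
β1 stroke→J1
β2 stroke→I1
β3 stroke→Sf1
β4 stroke→J1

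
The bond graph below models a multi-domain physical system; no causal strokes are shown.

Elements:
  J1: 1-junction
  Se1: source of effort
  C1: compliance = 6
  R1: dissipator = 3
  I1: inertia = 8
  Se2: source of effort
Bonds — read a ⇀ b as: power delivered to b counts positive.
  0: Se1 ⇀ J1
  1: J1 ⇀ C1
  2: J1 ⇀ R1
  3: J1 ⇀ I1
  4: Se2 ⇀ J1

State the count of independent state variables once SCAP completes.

2  (C1, I1 all integral)

#0 stroke at J1  (source Se1 imposes e)
#4 stroke at J1  (source Se2 imposes e)
#1 stroke at J1  (prefer integral on C1)
#3 stroke at I1  (I1: I, integral causality)
#2 stroke at J1  (1-jn J1 has f-setter on 3)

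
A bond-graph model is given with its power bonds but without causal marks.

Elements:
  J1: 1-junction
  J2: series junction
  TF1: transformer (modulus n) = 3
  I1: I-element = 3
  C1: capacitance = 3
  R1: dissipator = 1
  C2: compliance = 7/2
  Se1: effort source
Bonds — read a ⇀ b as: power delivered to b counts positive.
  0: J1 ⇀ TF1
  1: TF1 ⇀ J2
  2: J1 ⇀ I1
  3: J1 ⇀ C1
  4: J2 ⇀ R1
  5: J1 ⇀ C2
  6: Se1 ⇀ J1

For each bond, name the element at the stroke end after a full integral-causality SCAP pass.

β6 →J1  (source Se1 imposes e)
β2 →I1  (I1 integral (f out))
β0 →J1  (1-jn J1 has f-setter on 2)
β3 →J1  (common-f at J1 fixed by 2)
β5 →J1  (J1: bond 2 brought flow, rest push out)
β1 →TF1  (TF TF1: opposite of bond 0)
β4 →J2  (J2: bond 1 brought flow, rest push out)

bond 0 stroke at J1
bond 1 stroke at TF1
bond 2 stroke at I1
bond 3 stroke at J1
bond 4 stroke at J2
bond 5 stroke at J1
bond 6 stroke at J1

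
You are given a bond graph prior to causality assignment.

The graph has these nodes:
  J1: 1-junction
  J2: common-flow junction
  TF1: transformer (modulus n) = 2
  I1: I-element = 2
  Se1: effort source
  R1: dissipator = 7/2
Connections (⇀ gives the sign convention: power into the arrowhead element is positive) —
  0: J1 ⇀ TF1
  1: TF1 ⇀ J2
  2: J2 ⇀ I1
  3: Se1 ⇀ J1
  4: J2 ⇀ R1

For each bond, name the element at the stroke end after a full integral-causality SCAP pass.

β0 stroke→TF1
β1 stroke→J2
β2 stroke→I1
β3 stroke→J1
β4 stroke→J2

bond 3 →J1  (Se1: effort source, stroke at far end)
bond 0 →TF1  (J1 needs exactly one f-in)
bond 1 →J2  (TF1: transformer flips bond 0)
bond 2 →I1  (I1: I, integral causality)
bond 4 →J2  (common-f at J2 fixed by 2)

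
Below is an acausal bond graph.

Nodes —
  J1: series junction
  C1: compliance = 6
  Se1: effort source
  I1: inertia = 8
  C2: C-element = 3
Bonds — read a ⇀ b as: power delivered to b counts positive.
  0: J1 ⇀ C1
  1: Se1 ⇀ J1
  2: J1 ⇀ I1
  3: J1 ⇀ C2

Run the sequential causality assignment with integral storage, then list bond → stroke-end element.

bond 0 stroke at J1
bond 1 stroke at J1
bond 2 stroke at I1
bond 3 stroke at J1

bond 1 →J1  (Se1 fixes effort; stroke away)
bond 0 →J1  (C1 integral (e out))
bond 2 →I1  (I1: I, integral causality)
bond 3 →J1  (J1: bond 2 brought flow, rest push out)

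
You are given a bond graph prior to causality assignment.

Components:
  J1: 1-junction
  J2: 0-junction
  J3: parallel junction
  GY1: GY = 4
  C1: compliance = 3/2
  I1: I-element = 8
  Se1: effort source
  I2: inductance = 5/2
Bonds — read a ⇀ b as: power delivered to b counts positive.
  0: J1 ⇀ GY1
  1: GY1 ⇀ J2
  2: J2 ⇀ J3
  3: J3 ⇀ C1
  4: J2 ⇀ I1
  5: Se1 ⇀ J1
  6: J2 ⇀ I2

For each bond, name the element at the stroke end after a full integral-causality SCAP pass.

bond 5 stroke→J1  (source Se1 imposes e)
bond 0 stroke→GY1  (J1: last free bond brings flow in)
bond 1 stroke→GY1  (GY1 both-in/both-out from 0)
bond 3 stroke→J3  (C1 outputs effort q/C1)
bond 2 stroke→J2  (J3: bond 3 brought effort, rest push out)
bond 4 stroke→I1  (J2: bond 2 brought effort, rest push out)
bond 6 stroke→I2  (J2: bond 2 brought effort, rest push out)

β0 stroke at GY1
β1 stroke at GY1
β2 stroke at J2
β3 stroke at J3
β4 stroke at I1
β5 stroke at J1
β6 stroke at I2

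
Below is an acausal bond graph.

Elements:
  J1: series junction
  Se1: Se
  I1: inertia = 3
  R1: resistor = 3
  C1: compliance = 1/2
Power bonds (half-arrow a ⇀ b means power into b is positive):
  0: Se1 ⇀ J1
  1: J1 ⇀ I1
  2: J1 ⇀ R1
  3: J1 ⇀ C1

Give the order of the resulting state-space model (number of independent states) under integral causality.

2  (C1, I1 all integral)

b0 |J1  (Se1 (Se) sets effort on bond)
b1 |I1  (I1 integral (f out))
b2 |J1  (common-f at J1 fixed by 1)
b3 |J1  (common-f at J1 fixed by 1)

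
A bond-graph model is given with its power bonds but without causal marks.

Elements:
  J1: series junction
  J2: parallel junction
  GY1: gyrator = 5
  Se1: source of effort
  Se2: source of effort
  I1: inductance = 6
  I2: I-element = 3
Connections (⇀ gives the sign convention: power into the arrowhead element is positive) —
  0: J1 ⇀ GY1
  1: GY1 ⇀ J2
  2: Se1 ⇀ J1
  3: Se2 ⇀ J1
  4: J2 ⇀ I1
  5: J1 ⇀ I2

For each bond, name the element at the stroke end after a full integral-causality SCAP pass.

β0 stroke→J1
β1 stroke→J2
β2 stroke→J1
β3 stroke→J1
β4 stroke→I1
β5 stroke→I2

b2 stroke→J1  (Se1: effort source, stroke at far end)
b3 stroke→J1  (source Se2 imposes e)
b4 stroke→I1  (I1 integral (f out))
b1 stroke→J2  (J2 needs exactly one e-in)
b0 stroke→J1  (GY1: gyrator matches bond 1)
b5 stroke→I2  (J1: last free bond brings flow in)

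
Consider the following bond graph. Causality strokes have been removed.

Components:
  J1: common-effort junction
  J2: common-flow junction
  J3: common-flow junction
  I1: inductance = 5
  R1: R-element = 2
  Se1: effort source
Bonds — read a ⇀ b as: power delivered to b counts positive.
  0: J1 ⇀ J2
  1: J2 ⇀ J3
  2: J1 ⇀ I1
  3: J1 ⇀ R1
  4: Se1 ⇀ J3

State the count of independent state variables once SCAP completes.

bond 4 →J3  (Se1: effort source, stroke at far end)
bond 1 →J2  (J3 needs exactly one f-in)
bond 0 →J1  (only one flow-in slot at J2)
bond 2 →I1  (J1 effort already set via bond 0)
bond 3 →R1  (common-e at J1 fixed by 0)

1  (I1 all integral)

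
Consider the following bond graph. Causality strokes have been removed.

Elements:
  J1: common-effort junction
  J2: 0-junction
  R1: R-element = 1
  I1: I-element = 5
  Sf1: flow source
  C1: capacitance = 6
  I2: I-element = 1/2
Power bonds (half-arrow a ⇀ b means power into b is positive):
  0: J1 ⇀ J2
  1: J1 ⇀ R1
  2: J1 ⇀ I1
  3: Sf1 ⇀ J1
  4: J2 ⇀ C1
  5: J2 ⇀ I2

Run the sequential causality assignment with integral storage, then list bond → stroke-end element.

bond 3 →Sf1  (Sf1 (Sf) sets flow on bond)
bond 2 →I1  (I1: I, integral causality)
bond 4 →J2  (C1 integral (e out))
bond 0 →J1  (J2: bond 4 brought effort, rest push out)
bond 5 →I2  (common-e at J2 fixed by 4)
bond 1 →R1  (common-e at J1 fixed by 0)

bond 0 |J1
bond 1 |R1
bond 2 |I1
bond 3 |Sf1
bond 4 |J2
bond 5 |I2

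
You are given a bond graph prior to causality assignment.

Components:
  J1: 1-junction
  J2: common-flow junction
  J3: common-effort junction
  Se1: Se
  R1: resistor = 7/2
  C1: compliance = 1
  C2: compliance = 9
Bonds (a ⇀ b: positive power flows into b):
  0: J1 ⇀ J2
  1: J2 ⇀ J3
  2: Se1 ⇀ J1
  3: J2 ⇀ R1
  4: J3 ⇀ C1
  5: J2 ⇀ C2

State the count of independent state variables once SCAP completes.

bond 2 →J1  (Se1 fixes effort; stroke away)
bond 0 →J2  (J1: last free bond brings flow in)
bond 4 →J3  (C1 outputs effort q/C1)
bond 1 →J2  (common-e at J3 fixed by 4)
bond 5 →J2  (C2 integral (e out))
bond 3 →R1  (only one flow-in slot at J2)

2  (C1, C2 all integral)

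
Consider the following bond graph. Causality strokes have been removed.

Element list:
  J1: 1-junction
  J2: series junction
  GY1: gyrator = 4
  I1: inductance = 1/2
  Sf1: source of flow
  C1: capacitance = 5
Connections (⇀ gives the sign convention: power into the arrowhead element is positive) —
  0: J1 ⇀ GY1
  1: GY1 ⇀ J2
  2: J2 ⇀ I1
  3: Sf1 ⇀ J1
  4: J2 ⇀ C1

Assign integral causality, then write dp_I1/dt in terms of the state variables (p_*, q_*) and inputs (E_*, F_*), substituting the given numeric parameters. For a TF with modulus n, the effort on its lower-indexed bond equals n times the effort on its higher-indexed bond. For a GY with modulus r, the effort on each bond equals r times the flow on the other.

b3 |Sf1  (source Sf1 imposes f)
b0 |J1  (J1: bond 3 brought flow, rest push out)
b1 |J2  (GY GY1: same side as bond 0)
b2 |I1  (prefer integral on I1)
b4 |J2  (1-jn J2 has f-setter on 2)

dp_I1/dt = 4*F_Sf1 - q_C1/5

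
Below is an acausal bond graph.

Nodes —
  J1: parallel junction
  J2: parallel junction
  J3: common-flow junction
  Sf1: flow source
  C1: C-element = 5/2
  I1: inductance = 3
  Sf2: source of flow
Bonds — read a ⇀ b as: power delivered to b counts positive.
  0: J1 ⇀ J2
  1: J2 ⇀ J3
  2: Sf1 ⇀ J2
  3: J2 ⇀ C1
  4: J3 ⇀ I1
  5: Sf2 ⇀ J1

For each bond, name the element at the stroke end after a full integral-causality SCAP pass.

bond 0 |J1
bond 1 |J3
bond 2 |Sf1
bond 3 |J2
bond 4 |I1
bond 5 |Sf2

#2 stroke→Sf1  (Sf1: flow source, stroke at near end)
#5 stroke→Sf2  (Sf2 (Sf) sets flow on bond)
#0 stroke→J1  (J1: last free bond brings effort in)
#3 stroke→J2  (C1 outputs effort q/C1)
#1 stroke→J3  (common-e at J2 fixed by 3)
#4 stroke→I1  (J3 needs exactly one f-in)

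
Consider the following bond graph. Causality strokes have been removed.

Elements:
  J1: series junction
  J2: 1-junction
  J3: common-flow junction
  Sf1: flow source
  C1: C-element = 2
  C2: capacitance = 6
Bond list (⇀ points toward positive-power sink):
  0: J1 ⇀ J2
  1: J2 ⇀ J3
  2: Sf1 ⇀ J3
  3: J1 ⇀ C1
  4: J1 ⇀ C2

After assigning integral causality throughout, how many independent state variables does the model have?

bond 2 stroke→Sf1  (Sf1 fixes flow; stroke at Sf1)
bond 1 stroke→J3  (J3 flow already set via bond 2)
bond 0 stroke→J2  (J2: bond 1 brought flow, rest push out)
bond 3 stroke→J1  (J1 flow already set via bond 0)
bond 4 stroke→J1  (J1: bond 0 brought flow, rest push out)

2  (C1, C2 all integral)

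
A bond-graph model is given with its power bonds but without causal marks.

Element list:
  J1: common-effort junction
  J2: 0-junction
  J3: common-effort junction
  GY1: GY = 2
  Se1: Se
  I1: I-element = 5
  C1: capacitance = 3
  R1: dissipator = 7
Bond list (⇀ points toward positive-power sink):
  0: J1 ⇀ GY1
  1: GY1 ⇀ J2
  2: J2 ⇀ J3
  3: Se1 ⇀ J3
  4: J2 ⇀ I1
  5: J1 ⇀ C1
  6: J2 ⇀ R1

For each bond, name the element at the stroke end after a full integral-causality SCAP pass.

bond 3 stroke→J3  (Se1: effort source, stroke at far end)
bond 2 stroke→J2  (0-jn J3 has e-setter on 3)
bond 1 stroke→GY1  (common-e at J2 fixed by 2)
bond 4 stroke→I1  (0-jn J2 has e-setter on 2)
bond 6 stroke→R1  (common-e at J2 fixed by 2)
bond 0 stroke→GY1  (through GY1, causality inverts; strokes same side of GY1)
bond 5 stroke→J1  (J1 needs exactly one e-in)

#0 stroke at GY1
#1 stroke at GY1
#2 stroke at J2
#3 stroke at J3
#4 stroke at I1
#5 stroke at J1
#6 stroke at R1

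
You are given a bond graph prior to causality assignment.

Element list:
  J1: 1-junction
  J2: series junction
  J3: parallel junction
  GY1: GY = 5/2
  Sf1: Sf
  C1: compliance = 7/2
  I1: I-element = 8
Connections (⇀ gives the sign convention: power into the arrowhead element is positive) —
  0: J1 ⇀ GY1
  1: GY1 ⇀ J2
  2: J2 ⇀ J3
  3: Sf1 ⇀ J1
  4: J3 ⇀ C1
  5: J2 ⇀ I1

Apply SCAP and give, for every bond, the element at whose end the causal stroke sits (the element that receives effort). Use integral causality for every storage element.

b3 →Sf1  (Sf1 fixes flow; stroke at Sf1)
b0 →J1  (1-jn J1 has f-setter on 3)
b1 →J2  (through GY1, causality inverts; strokes same side of GY1)
b4 →J3  (C1: C, integral causality)
b2 →J2  (common-e at J3 fixed by 4)
b5 →I1  (closing 1-jn rule on J2)

β0 stroke at J1
β1 stroke at J2
β2 stroke at J2
β3 stroke at Sf1
β4 stroke at J3
β5 stroke at I1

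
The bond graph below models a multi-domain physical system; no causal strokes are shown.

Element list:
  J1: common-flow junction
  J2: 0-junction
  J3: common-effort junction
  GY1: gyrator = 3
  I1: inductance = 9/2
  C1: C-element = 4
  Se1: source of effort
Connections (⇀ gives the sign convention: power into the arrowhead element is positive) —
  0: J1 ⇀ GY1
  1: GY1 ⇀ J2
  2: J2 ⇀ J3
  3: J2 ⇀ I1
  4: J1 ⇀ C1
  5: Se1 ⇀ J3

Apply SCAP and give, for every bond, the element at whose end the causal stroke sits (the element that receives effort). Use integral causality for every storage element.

#5 |J3  (source Se1 imposes e)
#2 |J2  (0-jn J3 has e-setter on 5)
#1 |GY1  (J2: bond 2 brought effort, rest push out)
#3 |I1  (J2 effort already set via bond 2)
#0 |GY1  (GY1: gyrator matches bond 1)
#4 |J1  (1-jn J1 has f-setter on 0)

#0 |GY1
#1 |GY1
#2 |J2
#3 |I1
#4 |J1
#5 |J3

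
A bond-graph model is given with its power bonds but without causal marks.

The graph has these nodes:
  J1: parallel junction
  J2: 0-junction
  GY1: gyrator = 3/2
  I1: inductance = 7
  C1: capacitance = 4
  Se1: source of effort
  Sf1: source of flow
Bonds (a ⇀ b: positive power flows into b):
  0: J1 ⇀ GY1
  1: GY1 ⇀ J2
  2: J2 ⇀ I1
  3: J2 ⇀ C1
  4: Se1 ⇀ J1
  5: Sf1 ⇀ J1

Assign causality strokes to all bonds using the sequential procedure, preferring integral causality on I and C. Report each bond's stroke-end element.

#4 stroke→J1  (Se1 fixes effort; stroke away)
#5 stroke→Sf1  (Sf1 (Sf) sets flow on bond)
#0 stroke→GY1  (J1: bond 4 brought effort, rest push out)
#1 stroke→GY1  (GY GY1: same side as bond 0)
#2 stroke→I1  (I1 integral (f out))
#3 stroke→J2  (J2: last free bond brings effort in)

bond 0 |GY1
bond 1 |GY1
bond 2 |I1
bond 3 |J2
bond 4 |J1
bond 5 |Sf1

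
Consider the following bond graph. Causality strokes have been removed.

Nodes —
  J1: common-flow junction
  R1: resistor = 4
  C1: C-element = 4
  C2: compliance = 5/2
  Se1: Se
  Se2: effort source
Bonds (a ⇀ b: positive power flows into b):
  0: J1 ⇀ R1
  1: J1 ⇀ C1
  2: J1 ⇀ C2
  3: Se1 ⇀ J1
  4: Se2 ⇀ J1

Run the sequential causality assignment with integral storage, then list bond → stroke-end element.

β0 →R1
β1 →J1
β2 →J1
β3 →J1
β4 →J1

β3 →J1  (Se1 (Se) sets effort on bond)
β4 →J1  (Se2 fixes effort; stroke away)
β1 →J1  (prefer integral on C1)
β2 →J1  (prefer integral on C2)
β0 →R1  (closing 1-jn rule on J1)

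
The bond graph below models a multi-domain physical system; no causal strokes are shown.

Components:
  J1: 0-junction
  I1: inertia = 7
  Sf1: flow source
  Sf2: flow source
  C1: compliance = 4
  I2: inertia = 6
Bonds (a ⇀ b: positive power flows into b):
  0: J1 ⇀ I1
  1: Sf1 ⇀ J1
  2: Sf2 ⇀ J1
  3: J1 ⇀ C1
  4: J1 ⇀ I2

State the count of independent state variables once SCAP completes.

3  (C1, I1, I2 all integral)

bond 1 stroke→Sf1  (Sf1: flow source, stroke at near end)
bond 2 stroke→Sf2  (Sf2 fixes flow; stroke at Sf2)
bond 0 stroke→I1  (I1 outputs flow p/I1)
bond 3 stroke→J1  (C1 outputs effort q/C1)
bond 4 stroke→I2  (0-jn J1 has e-setter on 3)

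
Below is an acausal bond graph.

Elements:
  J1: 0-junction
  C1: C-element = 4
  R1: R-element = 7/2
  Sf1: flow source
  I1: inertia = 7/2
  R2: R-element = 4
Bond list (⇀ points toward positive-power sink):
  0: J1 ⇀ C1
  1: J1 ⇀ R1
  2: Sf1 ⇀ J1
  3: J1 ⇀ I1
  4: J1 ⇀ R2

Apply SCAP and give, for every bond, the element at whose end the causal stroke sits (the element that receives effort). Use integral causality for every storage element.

bond 0 stroke→J1
bond 1 stroke→R1
bond 2 stroke→Sf1
bond 3 stroke→I1
bond 4 stroke→R2

bond 2 →Sf1  (Sf1: flow source, stroke at near end)
bond 0 →J1  (C1 outputs effort q/C1)
bond 1 →R1  (J1 effort already set via bond 0)
bond 3 →I1  (0-jn J1 has e-setter on 0)
bond 4 →R2  (common-e at J1 fixed by 0)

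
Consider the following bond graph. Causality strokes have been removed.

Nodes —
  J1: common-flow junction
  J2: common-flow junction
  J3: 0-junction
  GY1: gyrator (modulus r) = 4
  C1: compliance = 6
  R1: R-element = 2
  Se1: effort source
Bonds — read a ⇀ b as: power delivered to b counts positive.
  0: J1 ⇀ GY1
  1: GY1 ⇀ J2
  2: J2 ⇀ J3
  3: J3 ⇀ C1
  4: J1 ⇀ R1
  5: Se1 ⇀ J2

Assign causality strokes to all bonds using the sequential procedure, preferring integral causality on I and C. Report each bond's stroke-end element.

bond 5 stroke→J2  (Se1 (Se) sets effort on bond)
bond 3 stroke→J3  (C1: C, integral causality)
bond 2 stroke→J2  (J3: bond 3 brought effort, rest push out)
bond 1 stroke→GY1  (J2: last free bond brings flow in)
bond 0 stroke→GY1  (GY GY1: same side as bond 1)
bond 4 stroke→J1  (J1 flow already set via bond 0)

b0 |GY1
b1 |GY1
b2 |J2
b3 |J3
b4 |J1
b5 |J2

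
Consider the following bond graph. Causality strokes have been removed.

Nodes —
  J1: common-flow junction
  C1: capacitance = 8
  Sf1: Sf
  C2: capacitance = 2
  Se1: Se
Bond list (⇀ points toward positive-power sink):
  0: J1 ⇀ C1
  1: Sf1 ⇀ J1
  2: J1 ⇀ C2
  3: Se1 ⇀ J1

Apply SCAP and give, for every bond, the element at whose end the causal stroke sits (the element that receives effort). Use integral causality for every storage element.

β1 →Sf1  (source Sf1 imposes f)
β3 →J1  (Se1 fixes effort; stroke away)
β0 →J1  (J1 flow already set via bond 1)
β2 →J1  (J1: bond 1 brought flow, rest push out)

bond 0 |J1
bond 1 |Sf1
bond 2 |J1
bond 3 |J1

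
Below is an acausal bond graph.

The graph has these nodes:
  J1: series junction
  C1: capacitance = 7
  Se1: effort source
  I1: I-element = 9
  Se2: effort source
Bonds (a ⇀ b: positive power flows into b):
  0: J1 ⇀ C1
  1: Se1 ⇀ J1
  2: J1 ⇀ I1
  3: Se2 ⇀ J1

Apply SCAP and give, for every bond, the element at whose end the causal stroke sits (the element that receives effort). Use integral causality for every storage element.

#1 →J1  (Se1 (Se) sets effort on bond)
#3 →J1  (Se2: effort source, stroke at far end)
#0 →J1  (C1 integral (e out))
#2 →I1  (only one flow-in slot at J1)

#0 stroke→J1
#1 stroke→J1
#2 stroke→I1
#3 stroke→J1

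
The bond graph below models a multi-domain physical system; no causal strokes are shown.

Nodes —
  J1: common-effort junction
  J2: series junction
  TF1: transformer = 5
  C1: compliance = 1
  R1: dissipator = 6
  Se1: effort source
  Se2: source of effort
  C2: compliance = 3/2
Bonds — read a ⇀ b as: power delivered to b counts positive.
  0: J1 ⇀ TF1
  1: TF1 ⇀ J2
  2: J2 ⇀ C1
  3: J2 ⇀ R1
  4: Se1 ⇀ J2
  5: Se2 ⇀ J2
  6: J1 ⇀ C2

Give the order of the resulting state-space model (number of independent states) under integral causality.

2  (C1, C2 all integral)

β4 |J2  (Se1: effort source, stroke at far end)
β5 |J2  (Se2: effort source, stroke at far end)
β2 |J2  (C1 integral (e out))
β6 |J1  (prefer integral on C2)
β0 |TF1  (0-jn J1 has e-setter on 6)
β1 |J2  (TF1 one-in-one-out from 0)
β3 |R1  (J2: last free bond brings flow in)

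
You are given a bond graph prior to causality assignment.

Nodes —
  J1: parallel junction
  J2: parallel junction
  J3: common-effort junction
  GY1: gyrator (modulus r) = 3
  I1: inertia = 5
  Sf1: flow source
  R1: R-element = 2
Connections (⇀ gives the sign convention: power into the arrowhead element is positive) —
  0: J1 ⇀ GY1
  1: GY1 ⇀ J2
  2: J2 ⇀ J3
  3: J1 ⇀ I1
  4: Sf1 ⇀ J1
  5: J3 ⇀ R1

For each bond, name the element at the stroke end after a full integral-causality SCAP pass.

b0 stroke at J1
b1 stroke at J2
b2 stroke at J3
b3 stroke at I1
b4 stroke at Sf1
b5 stroke at R1

b4 |Sf1  (Sf1 (Sf) sets flow on bond)
b3 |I1  (prefer integral on I1)
b0 |J1  (J1: last free bond brings effort in)
b1 |J2  (GY1: gyrator matches bond 0)
b2 |J3  (0-jn J2 has e-setter on 1)
b5 |R1  (0-jn J3 has e-setter on 2)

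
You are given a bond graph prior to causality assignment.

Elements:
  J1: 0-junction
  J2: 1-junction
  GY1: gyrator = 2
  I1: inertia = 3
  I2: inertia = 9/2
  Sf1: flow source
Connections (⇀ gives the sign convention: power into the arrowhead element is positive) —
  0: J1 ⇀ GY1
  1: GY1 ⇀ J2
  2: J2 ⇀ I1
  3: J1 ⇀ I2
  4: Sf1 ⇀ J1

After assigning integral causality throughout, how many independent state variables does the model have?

2  (I1, I2 all integral)

β4 stroke→Sf1  (Sf1 (Sf) sets flow on bond)
β2 stroke→I1  (I1 outputs flow p/I1)
β1 stroke→J2  (common-f at J2 fixed by 2)
β0 stroke→J1  (GY1: gyrator matches bond 1)
β3 stroke→I2  (J1: bond 0 brought effort, rest push out)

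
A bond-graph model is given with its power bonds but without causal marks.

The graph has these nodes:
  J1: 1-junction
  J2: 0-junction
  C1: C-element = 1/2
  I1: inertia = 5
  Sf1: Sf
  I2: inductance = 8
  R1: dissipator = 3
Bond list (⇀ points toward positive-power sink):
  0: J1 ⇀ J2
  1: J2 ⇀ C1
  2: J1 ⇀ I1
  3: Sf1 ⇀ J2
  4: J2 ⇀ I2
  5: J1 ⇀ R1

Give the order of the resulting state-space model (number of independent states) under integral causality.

β3 →Sf1  (source Sf1 imposes f)
β1 →J2  (C1 outputs effort q/C1)
β0 →J1  (J2 effort already set via bond 1)
β4 →I2  (0-jn J2 has e-setter on 1)
β2 →I1  (I1 outputs flow p/I1)
β5 →J1  (J1: bond 2 brought flow, rest push out)

3  (C1, I1, I2 all integral)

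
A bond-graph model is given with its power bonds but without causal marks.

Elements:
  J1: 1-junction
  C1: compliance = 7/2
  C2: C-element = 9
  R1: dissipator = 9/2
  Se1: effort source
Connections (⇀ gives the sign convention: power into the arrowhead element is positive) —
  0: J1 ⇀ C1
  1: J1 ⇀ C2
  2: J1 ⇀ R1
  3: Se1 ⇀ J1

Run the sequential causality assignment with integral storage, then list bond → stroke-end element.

β0 stroke at J1
β1 stroke at J1
β2 stroke at R1
β3 stroke at J1

b3 →J1  (source Se1 imposes e)
b0 →J1  (prefer integral on C1)
b1 →J1  (C2 outputs effort q/C2)
b2 →R1  (J1 needs exactly one f-in)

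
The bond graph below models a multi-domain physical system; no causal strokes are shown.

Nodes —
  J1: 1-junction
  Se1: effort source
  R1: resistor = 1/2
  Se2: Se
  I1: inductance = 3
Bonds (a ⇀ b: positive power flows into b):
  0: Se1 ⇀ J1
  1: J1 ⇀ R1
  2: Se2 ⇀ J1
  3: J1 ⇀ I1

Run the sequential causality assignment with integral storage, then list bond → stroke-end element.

β0 stroke→J1
β1 stroke→J1
β2 stroke→J1
β3 stroke→I1

#0 stroke→J1  (Se1 (Se) sets effort on bond)
#2 stroke→J1  (Se2 (Se) sets effort on bond)
#3 stroke→I1  (prefer integral on I1)
#1 stroke→J1  (common-f at J1 fixed by 3)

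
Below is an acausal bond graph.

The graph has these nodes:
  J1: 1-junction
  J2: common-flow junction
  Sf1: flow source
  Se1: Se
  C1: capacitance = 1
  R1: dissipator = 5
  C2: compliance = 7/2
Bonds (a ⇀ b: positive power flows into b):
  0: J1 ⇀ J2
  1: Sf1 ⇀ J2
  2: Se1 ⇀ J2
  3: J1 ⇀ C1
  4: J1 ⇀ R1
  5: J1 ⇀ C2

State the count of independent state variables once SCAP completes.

2  (C1, C2 all integral)

β1 →Sf1  (Sf1 (Sf) sets flow on bond)
β2 →J2  (Se1: effort source, stroke at far end)
β0 →J2  (common-f at J2 fixed by 1)
β3 →J1  (J1 flow already set via bond 0)
β4 →J1  (1-jn J1 has f-setter on 0)
β5 →J1  (1-jn J1 has f-setter on 0)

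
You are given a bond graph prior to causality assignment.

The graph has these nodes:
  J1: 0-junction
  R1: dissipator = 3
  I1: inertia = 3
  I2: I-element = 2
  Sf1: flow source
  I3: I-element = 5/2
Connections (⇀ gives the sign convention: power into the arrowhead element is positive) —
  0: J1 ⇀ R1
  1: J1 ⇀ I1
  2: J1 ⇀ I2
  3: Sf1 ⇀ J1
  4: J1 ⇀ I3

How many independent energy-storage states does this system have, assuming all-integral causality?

β3 →Sf1  (Sf1 fixes flow; stroke at Sf1)
β1 →I1  (I1: I, integral causality)
β2 →I2  (I2 integral (f out))
β4 →I3  (I3 integral (f out))
β0 →J1  (only one effort-in slot at J1)

3  (I1, I2, I3 all integral)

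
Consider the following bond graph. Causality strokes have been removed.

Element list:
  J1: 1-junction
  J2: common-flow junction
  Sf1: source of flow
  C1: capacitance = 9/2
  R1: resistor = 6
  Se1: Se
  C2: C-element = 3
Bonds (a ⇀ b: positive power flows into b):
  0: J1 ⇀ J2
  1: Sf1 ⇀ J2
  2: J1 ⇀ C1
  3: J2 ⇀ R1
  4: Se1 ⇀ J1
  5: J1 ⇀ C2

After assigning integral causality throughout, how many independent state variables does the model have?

2  (C1, C2 all integral)

β1 |Sf1  (Sf1 (Sf) sets flow on bond)
β4 |J1  (source Se1 imposes e)
β0 |J2  (1-jn J2 has f-setter on 1)
β3 |J2  (J2 flow already set via bond 1)
β2 |J1  (J1 flow already set via bond 0)
β5 |J1  (common-f at J1 fixed by 0)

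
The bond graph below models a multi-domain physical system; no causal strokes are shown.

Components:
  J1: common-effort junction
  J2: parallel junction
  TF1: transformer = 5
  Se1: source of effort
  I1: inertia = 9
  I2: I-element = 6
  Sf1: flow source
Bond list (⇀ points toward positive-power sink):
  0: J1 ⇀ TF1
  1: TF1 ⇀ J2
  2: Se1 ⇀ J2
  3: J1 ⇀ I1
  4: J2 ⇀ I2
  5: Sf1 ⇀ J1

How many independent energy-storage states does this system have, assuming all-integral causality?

bond 2 stroke→J2  (Se1 (Se) sets effort on bond)
bond 5 stroke→Sf1  (source Sf1 imposes f)
bond 1 stroke→TF1  (0-jn J2 has e-setter on 2)
bond 4 stroke→I2  (common-e at J2 fixed by 2)
bond 0 stroke→J1  (TF1 one-in-one-out from 1)
bond 3 stroke→I1  (0-jn J1 has e-setter on 0)

2  (I1, I2 all integral)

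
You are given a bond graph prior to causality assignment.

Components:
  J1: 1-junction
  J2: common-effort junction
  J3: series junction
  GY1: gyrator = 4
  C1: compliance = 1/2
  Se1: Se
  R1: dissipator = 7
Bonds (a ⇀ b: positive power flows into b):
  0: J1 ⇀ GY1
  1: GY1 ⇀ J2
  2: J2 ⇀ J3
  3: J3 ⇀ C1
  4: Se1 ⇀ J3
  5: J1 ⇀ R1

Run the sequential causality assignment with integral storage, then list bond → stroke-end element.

#0 |GY1
#1 |GY1
#2 |J2
#3 |J3
#4 |J3
#5 |J1

b4 stroke at J3  (source Se1 imposes e)
b3 stroke at J3  (C1 outputs effort q/C1)
b2 stroke at J2  (J3: last free bond brings flow in)
b1 stroke at GY1  (J2: bond 2 brought effort, rest push out)
b0 stroke at GY1  (GY GY1: same side as bond 1)
b5 stroke at J1  (J1: bond 0 brought flow, rest push out)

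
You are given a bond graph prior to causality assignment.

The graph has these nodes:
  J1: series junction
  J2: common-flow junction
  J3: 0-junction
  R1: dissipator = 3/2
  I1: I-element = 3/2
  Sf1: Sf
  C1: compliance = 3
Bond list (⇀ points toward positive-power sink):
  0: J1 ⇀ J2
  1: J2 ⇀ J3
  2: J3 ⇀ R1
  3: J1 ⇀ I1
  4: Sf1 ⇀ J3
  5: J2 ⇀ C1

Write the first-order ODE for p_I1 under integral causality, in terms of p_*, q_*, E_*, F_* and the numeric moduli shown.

#4 stroke at Sf1  (Sf1 fixes flow; stroke at Sf1)
#3 stroke at I1  (I1 integral (f out))
#0 stroke at J1  (J1: bond 3 brought flow, rest push out)
#1 stroke at J2  (1-jn J2 has f-setter on 0)
#5 stroke at J2  (J2: bond 0 brought flow, rest push out)
#2 stroke at J3  (J3: last free bond brings effort in)

dp_I1/dt = -3*F_Sf1/2 - p_I1 - q_C1/3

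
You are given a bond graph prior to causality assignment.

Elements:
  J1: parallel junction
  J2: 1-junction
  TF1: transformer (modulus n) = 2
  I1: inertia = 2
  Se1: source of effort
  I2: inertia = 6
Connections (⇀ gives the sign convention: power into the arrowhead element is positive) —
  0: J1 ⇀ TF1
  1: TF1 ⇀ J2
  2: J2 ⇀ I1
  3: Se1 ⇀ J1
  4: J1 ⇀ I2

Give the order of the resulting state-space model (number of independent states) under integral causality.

2  (I1, I2 all integral)

bond 3 →J1  (Se1: effort source, stroke at far end)
bond 0 →TF1  (0-jn J1 has e-setter on 3)
bond 4 →I2  (J1 effort already set via bond 3)
bond 1 →J2  (TF1: transformer flips bond 0)
bond 2 →I1  (J2 needs exactly one f-in)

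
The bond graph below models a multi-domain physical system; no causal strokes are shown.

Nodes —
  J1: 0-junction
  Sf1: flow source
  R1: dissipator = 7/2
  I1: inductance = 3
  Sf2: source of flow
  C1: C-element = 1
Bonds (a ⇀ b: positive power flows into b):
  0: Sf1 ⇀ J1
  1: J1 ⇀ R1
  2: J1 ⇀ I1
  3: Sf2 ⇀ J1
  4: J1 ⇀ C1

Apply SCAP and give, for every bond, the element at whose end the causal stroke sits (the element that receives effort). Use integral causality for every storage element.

b0 |Sf1
b1 |R1
b2 |I1
b3 |Sf2
b4 |J1

β0 stroke→Sf1  (Sf1 fixes flow; stroke at Sf1)
β3 stroke→Sf2  (Sf2: flow source, stroke at near end)
β2 stroke→I1  (prefer integral on I1)
β4 stroke→J1  (prefer integral on C1)
β1 stroke→R1  (J1: bond 4 brought effort, rest push out)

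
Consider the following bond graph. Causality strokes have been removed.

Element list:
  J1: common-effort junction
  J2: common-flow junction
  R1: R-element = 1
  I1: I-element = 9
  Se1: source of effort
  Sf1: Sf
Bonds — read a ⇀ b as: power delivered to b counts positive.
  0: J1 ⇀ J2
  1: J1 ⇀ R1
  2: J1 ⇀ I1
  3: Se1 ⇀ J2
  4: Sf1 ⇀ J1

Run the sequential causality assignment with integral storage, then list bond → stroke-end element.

β0 stroke at J1
β1 stroke at R1
β2 stroke at I1
β3 stroke at J2
β4 stroke at Sf1

β3 |J2  (Se1 fixes effort; stroke away)
β4 |Sf1  (Sf1 (Sf) sets flow on bond)
β0 |J1  (J2 needs exactly one f-in)
β1 |R1  (J1: bond 0 brought effort, rest push out)
β2 |I1  (J1 effort already set via bond 0)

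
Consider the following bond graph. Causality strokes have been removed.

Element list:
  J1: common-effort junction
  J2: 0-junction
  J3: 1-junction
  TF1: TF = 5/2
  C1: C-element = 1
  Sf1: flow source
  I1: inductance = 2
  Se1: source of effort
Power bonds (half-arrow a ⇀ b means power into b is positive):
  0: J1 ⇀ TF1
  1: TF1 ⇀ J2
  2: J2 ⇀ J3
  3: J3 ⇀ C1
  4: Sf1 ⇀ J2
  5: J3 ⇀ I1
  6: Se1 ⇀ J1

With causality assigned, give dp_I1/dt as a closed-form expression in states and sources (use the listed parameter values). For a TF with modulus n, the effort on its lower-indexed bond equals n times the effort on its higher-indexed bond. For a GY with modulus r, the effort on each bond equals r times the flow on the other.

bond 4 stroke→Sf1  (Sf1 (Sf) sets flow on bond)
bond 6 stroke→J1  (Se1 (Se) sets effort on bond)
bond 0 stroke→TF1  (J1: bond 6 brought effort, rest push out)
bond 1 stroke→J2  (through TF1, causality passes straight; one stroke at TF1)
bond 2 stroke→J3  (J2 effort already set via bond 1)
bond 3 stroke→J3  (C1 outputs effort q/C1)
bond 5 stroke→I1  (only one flow-in slot at J3)

dp_I1/dt = 2*E_Se1/5 - q_C1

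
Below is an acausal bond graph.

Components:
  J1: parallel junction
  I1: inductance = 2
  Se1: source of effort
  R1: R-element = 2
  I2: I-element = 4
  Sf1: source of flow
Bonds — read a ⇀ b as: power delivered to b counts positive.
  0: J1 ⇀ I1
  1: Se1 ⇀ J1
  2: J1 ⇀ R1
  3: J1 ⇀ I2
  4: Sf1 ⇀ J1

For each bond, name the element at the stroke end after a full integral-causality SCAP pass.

β0 stroke at I1
β1 stroke at J1
β2 stroke at R1
β3 stroke at I2
β4 stroke at Sf1

β1 →J1  (source Se1 imposes e)
β4 →Sf1  (Sf1: flow source, stroke at near end)
β0 →I1  (J1: bond 1 brought effort, rest push out)
β2 →R1  (common-e at J1 fixed by 1)
β3 →I2  (J1: bond 1 brought effort, rest push out)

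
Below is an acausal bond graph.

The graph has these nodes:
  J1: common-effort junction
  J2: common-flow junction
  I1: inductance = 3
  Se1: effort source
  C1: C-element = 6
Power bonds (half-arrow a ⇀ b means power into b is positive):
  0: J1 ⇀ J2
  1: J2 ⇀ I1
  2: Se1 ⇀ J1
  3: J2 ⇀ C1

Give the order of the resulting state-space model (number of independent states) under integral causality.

bond 2 |J1  (Se1 (Se) sets effort on bond)
bond 0 |J2  (common-e at J1 fixed by 2)
bond 1 |I1  (I1: I, integral causality)
bond 3 |J2  (common-f at J2 fixed by 1)

2  (C1, I1 all integral)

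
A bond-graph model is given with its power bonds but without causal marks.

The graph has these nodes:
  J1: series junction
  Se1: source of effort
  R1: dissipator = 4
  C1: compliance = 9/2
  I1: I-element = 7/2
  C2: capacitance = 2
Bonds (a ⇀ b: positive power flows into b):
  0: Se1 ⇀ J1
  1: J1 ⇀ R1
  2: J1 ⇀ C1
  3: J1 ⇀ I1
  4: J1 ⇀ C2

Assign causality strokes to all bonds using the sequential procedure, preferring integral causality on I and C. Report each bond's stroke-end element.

#0 stroke→J1  (source Se1 imposes e)
#2 stroke→J1  (prefer integral on C1)
#3 stroke→I1  (prefer integral on I1)
#1 stroke→J1  (J1: bond 3 brought flow, rest push out)
#4 stroke→J1  (common-f at J1 fixed by 3)

bond 0 |J1
bond 1 |J1
bond 2 |J1
bond 3 |I1
bond 4 |J1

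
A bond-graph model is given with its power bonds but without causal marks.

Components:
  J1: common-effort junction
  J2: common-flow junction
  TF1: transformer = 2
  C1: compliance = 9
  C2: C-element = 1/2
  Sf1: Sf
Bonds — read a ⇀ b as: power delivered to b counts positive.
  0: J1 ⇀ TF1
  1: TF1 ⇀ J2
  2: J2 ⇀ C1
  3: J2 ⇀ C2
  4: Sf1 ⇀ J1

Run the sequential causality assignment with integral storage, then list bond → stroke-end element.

β0 stroke at J1
β1 stroke at TF1
β2 stroke at J2
β3 stroke at J2
β4 stroke at Sf1

β4 |Sf1  (Sf1 (Sf) sets flow on bond)
β0 |J1  (only one effort-in slot at J1)
β1 |TF1  (through TF1, causality passes straight; one stroke at TF1)
β2 |J2  (J2 flow already set via bond 1)
β3 |J2  (J2 flow already set via bond 1)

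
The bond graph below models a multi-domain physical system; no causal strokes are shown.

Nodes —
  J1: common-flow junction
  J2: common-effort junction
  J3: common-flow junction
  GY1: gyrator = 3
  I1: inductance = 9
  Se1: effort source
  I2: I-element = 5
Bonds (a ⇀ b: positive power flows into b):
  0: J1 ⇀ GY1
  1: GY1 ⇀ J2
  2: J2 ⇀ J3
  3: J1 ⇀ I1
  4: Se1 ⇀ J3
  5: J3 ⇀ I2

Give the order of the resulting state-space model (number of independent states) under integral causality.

2  (I1, I2 all integral)

bond 4 stroke at J3  (Se1: effort source, stroke at far end)
bond 3 stroke at I1  (prefer integral on I1)
bond 0 stroke at J1  (J1: bond 3 brought flow, rest push out)
bond 1 stroke at J2  (through GY1, causality inverts; strokes same side of GY1)
bond 2 stroke at J3  (J2: bond 1 brought effort, rest push out)
bond 5 stroke at I2  (J3 needs exactly one f-in)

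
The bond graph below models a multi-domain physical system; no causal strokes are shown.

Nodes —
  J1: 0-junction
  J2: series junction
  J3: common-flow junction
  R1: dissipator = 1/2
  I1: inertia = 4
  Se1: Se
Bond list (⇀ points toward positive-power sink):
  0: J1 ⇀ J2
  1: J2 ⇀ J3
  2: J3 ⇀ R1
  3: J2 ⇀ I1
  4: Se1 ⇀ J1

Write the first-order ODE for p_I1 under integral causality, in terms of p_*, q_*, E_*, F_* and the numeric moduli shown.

bond 4 →J1  (Se1 fixes effort; stroke away)
bond 0 →J2  (J1 effort already set via bond 4)
bond 3 →I1  (I1 integral (f out))
bond 1 →J2  (common-f at J2 fixed by 3)
bond 2 →J3  (J3: bond 1 brought flow, rest push out)

dp_I1/dt = E_Se1 - p_I1/8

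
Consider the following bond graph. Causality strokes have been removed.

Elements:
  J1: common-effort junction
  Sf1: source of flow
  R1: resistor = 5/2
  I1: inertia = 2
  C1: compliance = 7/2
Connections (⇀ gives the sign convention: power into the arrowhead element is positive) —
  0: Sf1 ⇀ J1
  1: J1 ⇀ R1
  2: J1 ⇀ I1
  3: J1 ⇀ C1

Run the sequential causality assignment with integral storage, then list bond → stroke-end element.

b0 |Sf1  (Sf1: flow source, stroke at near end)
b2 |I1  (I1: I, integral causality)
b3 |J1  (C1 outputs effort q/C1)
b1 |R1  (0-jn J1 has e-setter on 3)

bond 0 stroke→Sf1
bond 1 stroke→R1
bond 2 stroke→I1
bond 3 stroke→J1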